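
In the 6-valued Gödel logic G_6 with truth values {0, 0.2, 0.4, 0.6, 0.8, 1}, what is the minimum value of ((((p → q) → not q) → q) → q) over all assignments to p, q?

0.20

The minimum is attained at p = 0, q = 0.2:
  (p → q): 0 ≤ 0.2, so result = 1
  not q: Gödel ¬ of 0.2 = 0 (operand ≠ 0)
  ((p → q) → not q): 1 > 0, so result = 0
  (((p → q) → not q) → q): 0 ≤ 0.2, so result = 1
  ((((p → q) → not q) → q) → q): 1 > 0.2, so result = 0.2
Checking all 36 assignments confirms none give a value below 0.20.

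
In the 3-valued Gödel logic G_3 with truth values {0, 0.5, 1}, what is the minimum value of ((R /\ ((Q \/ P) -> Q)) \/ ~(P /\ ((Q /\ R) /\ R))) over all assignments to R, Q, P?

The minimum is attained at R = 0.5, Q = 0.5, P = 0.5:
  (Q \/ P) = max(0.5, 0.5) = 0.5
  ((Q \/ P) -> Q): 0.5 ≤ 0.5, so result = 1
  (R /\ ((Q \/ P) -> Q)) = min(0.5, 1) = 0.5
  (Q /\ R) = min(0.5, 0.5) = 0.5
  ((Q /\ R) /\ R) = min(0.5, 0.5) = 0.5
  (P /\ ((Q /\ R) /\ R)) = min(0.5, 0.5) = 0.5
  ~(P /\ ((Q /\ R) /\ R)): Gödel ¬ of 0.5 = 0 (operand ≠ 0)
  ((R /\ ((Q \/ P) -> Q)) \/ ~(P /\ ((Q /\ R) /\ R))) = max(0.5, 0) = 0.5
Checking all 27 assignments confirms none give a value below 0.50.

0.50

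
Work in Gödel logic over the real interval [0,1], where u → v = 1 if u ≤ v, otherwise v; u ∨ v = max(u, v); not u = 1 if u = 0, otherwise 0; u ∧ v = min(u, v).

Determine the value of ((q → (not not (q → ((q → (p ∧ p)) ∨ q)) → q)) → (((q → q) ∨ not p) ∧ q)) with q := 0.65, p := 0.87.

(p ∧ p) = min(0.87, 0.87) = 0.87
(q → (p ∧ p)): 0.65 ≤ 0.87, so result = 1
((q → (p ∧ p)) ∨ q) = max(1, 0.65) = 1
(q → ((q → (p ∧ p)) ∨ q)): 0.65 ≤ 1, so result = 1
not (q → ((q → (p ∧ p)) ∨ q)): Gödel ¬ of 1 = 0 (operand ≠ 0)
not not (q → ((q → (p ∧ p)) ∨ q)): Gödel ¬ of 0 = 1 (operand is 0)
(not not (q → ((q → (p ∧ p)) ∨ q)) → q): 1 > 0.65, so result = 0.65
(q → (not not (q → ((q → (p ∧ p)) ∨ q)) → q)): 0.65 ≤ 0.65, so result = 1
(q → q): 0.65 ≤ 0.65, so result = 1
not p: Gödel ¬ of 0.87 = 0 (operand ≠ 0)
((q → q) ∨ not p) = max(1, 0) = 1
(((q → q) ∨ not p) ∧ q) = min(1, 0.65) = 0.65
((q → (not not (q → ((q → (p ∧ p)) ∨ q)) → q)) → (((q → q) ∨ not p) ∧ q)): 1 > 0.65, so result = 0.65

0.65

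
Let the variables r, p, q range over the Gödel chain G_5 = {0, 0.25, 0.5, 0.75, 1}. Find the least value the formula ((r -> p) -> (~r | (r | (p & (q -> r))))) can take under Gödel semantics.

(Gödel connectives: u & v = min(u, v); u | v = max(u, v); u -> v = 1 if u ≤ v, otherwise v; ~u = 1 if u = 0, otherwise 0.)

The minimum is attained at r = 0.25, p = 0.25, q = 0:
  (r -> p): 0.25 ≤ 0.25, so result = 1
  ~r: Gödel ¬ of 0.25 = 0 (operand ≠ 0)
  (q -> r): 0 ≤ 0.25, so result = 1
  (p & (q -> r)) = min(0.25, 1) = 0.25
  (r | (p & (q -> r))) = max(0.25, 0.25) = 0.25
  (~r | (r | (p & (q -> r)))) = max(0, 0.25) = 0.25
  ((r -> p) -> (~r | (r | (p & (q -> r))))): 1 > 0.25, so result = 0.25
Checking all 125 assignments confirms none give a value below 0.25.

0.25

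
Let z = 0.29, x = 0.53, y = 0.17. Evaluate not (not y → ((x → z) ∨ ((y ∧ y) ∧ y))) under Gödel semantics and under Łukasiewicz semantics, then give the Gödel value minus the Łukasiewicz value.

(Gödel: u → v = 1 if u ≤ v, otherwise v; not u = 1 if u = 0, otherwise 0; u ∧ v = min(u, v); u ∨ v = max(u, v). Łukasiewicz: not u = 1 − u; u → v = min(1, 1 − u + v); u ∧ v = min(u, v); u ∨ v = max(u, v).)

Gödel evaluation:
  not y: Gödel ¬ of 0.17 = 0 (operand ≠ 0)
  (x → z): 0.53 > 0.29, so result = 0.29
  (y ∧ y) = min(0.17, 0.17) = 0.17
  ((y ∧ y) ∧ y) = min(0.17, 0.17) = 0.17
  ((x → z) ∨ ((y ∧ y) ∧ y)) = max(0.29, 0.17) = 0.29
  (not y → ((x → z) ∨ ((y ∧ y) ∧ y))): 0 ≤ 0.29, so result = 1
  not (not y → ((x → z) ∨ ((y ∧ y) ∧ y))): Gödel ¬ of 1 = 0 (operand ≠ 0)
  Gödel value = 0
Łukasiewicz evaluation:
  not y: Łukasiewicz ¬ gives 1 − 0.17 = 0.83
  (x → z): min(1, 1 − 0.53 + 0.29) = 0.76
  (y ∧ y) = min(0.17, 0.17) = 0.17
  ((y ∧ y) ∧ y) = min(0.17, 0.17) = 0.17
  ((x → z) ∨ ((y ∧ y) ∧ y)) = max(0.76, 0.17) = 0.76
  (not y → ((x → z) ∨ ((y ∧ y) ∧ y))): min(1, 1 − 0.83 + 0.76) = 0.93
  not (not y → ((x → z) ∨ ((y ∧ y) ∧ y))): Łukasiewicz ¬ gives 1 − 0.93 = 0.07
  Łukasiewicz value = 0.07
Difference: 0 − 0.07 = -0.07

-0.07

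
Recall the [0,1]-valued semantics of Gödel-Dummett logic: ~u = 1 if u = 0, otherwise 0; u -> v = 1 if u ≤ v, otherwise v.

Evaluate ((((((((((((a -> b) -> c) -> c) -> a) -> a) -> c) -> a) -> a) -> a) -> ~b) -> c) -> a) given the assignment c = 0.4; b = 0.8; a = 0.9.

0.90

(a -> b): 0.9 > 0.8, so result = 0.8
((a -> b) -> c): 0.8 > 0.4, so result = 0.4
(((a -> b) -> c) -> c): 0.4 ≤ 0.4, so result = 1
((((a -> b) -> c) -> c) -> a): 1 > 0.9, so result = 0.9
(((((a -> b) -> c) -> c) -> a) -> a): 0.9 ≤ 0.9, so result = 1
((((((a -> b) -> c) -> c) -> a) -> a) -> c): 1 > 0.4, so result = 0.4
(((((((a -> b) -> c) -> c) -> a) -> a) -> c) -> a): 0.4 ≤ 0.9, so result = 1
((((((((a -> b) -> c) -> c) -> a) -> a) -> c) -> a) -> a): 1 > 0.9, so result = 0.9
(((((((((a -> b) -> c) -> c) -> a) -> a) -> c) -> a) -> a) -> a): 0.9 ≤ 0.9, so result = 1
~b: Gödel ¬ of 0.8 = 0 (operand ≠ 0)
((((((((((a -> b) -> c) -> c) -> a) -> a) -> c) -> a) -> a) -> a) -> ~b): 1 > 0, so result = 0
(((((((((((a -> b) -> c) -> c) -> a) -> a) -> c) -> a) -> a) -> a) -> ~b) -> c): 0 ≤ 0.4, so result = 1
((((((((((((a -> b) -> c) -> c) -> a) -> a) -> c) -> a) -> a) -> a) -> ~b) -> c) -> a): 1 > 0.9, so result = 0.9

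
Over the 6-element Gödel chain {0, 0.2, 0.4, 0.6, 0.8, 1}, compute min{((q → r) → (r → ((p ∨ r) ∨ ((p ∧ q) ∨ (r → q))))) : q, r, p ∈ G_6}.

1.00

Every assignment gives 1. For instance at q = 0, r = 0, p = 0:
  (q → r): 0 ≤ 0, so result = 1
  (p ∨ r) = max(0, 0) = 0
  (p ∧ q) = min(0, 0) = 0
  (r → q): 0 ≤ 0, so result = 1
  ((p ∧ q) ∨ (r → q)) = max(0, 1) = 1
  ((p ∨ r) ∨ ((p ∧ q) ∨ (r → q))) = max(0, 1) = 1
  (r → ((p ∨ r) ∨ ((p ∧ q) ∨ (r → q)))): 0 ≤ 1, so result = 1
  ((q → r) → (r → ((p ∨ r) ∨ ((p ∧ q) ∨ (r → q))))): 1 ≤ 1, so result = 1
All 216 assignments give value 1 — the formula is a G_6-tautology.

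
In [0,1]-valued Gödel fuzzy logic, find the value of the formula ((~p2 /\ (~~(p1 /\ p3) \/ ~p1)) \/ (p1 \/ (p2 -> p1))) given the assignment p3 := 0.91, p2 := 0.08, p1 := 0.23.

~p2: Gödel ¬ of 0.08 = 0 (operand ≠ 0)
(p1 /\ p3) = min(0.23, 0.91) = 0.23
~(p1 /\ p3): Gödel ¬ of 0.23 = 0 (operand ≠ 0)
~~(p1 /\ p3): Gödel ¬ of 0 = 1 (operand is 0)
~p1: Gödel ¬ of 0.23 = 0 (operand ≠ 0)
(~~(p1 /\ p3) \/ ~p1) = max(1, 0) = 1
(~p2 /\ (~~(p1 /\ p3) \/ ~p1)) = min(0, 1) = 0
(p2 -> p1): 0.08 ≤ 0.23, so result = 1
(p1 \/ (p2 -> p1)) = max(0.23, 1) = 1
((~p2 /\ (~~(p1 /\ p3) \/ ~p1)) \/ (p1 \/ (p2 -> p1))) = max(0, 1) = 1

1.00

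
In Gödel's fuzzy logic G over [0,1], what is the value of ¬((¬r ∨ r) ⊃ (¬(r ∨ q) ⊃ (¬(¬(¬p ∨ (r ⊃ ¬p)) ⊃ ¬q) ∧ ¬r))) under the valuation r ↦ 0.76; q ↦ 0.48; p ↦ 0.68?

¬r: Gödel ¬ of 0.76 = 0 (operand ≠ 0)
(¬r ∨ r) = max(0, 0.76) = 0.76
(r ∨ q) = max(0.76, 0.48) = 0.76
¬(r ∨ q): Gödel ¬ of 0.76 = 0 (operand ≠ 0)
¬p: Gödel ¬ of 0.68 = 0 (operand ≠ 0)
¬p: Gödel ¬ of 0.68 = 0 (operand ≠ 0)
(r ⊃ ¬p): 0.76 > 0, so result = 0
(¬p ∨ (r ⊃ ¬p)) = max(0, 0) = 0
¬(¬p ∨ (r ⊃ ¬p)): Gödel ¬ of 0 = 1 (operand is 0)
¬q: Gödel ¬ of 0.48 = 0 (operand ≠ 0)
(¬(¬p ∨ (r ⊃ ¬p)) ⊃ ¬q): 1 > 0, so result = 0
¬(¬(¬p ∨ (r ⊃ ¬p)) ⊃ ¬q): Gödel ¬ of 0 = 1 (operand is 0)
¬r: Gödel ¬ of 0.76 = 0 (operand ≠ 0)
(¬(¬(¬p ∨ (r ⊃ ¬p)) ⊃ ¬q) ∧ ¬r) = min(1, 0) = 0
(¬(r ∨ q) ⊃ (¬(¬(¬p ∨ (r ⊃ ¬p)) ⊃ ¬q) ∧ ¬r)): 0 ≤ 0, so result = 1
((¬r ∨ r) ⊃ (¬(r ∨ q) ⊃ (¬(¬(¬p ∨ (r ⊃ ¬p)) ⊃ ¬q) ∧ ¬r))): 0.76 ≤ 1, so result = 1
¬((¬r ∨ r) ⊃ (¬(r ∨ q) ⊃ (¬(¬(¬p ∨ (r ⊃ ¬p)) ⊃ ¬q) ∧ ¬r))): Gödel ¬ of 1 = 0 (operand ≠ 0)

0.00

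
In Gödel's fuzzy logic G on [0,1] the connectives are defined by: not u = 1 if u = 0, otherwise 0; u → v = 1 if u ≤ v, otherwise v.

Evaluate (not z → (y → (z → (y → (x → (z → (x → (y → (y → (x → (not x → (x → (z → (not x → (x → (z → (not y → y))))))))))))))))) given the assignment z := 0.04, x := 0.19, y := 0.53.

1.00

not z: Gödel ¬ of 0.04 = 0 (operand ≠ 0)
not x: Gödel ¬ of 0.19 = 0 (operand ≠ 0)
not x: Gödel ¬ of 0.19 = 0 (operand ≠ 0)
not y: Gödel ¬ of 0.53 = 0 (operand ≠ 0)
(not y → y): 0 ≤ 0.53, so result = 1
(z → (not y → y)): 0.04 ≤ 1, so result = 1
(x → (z → (not y → y))): 0.19 ≤ 1, so result = 1
(not x → (x → (z → (not y → y)))): 0 ≤ 1, so result = 1
(z → (not x → (x → (z → (not y → y))))): 0.04 ≤ 1, so result = 1
(x → (z → (not x → (x → (z → (not y → y)))))): 0.19 ≤ 1, so result = 1
(not x → (x → (z → (not x → (x → (z → (not y → y))))))): 0 ≤ 1, so result = 1
(x → (not x → (x → (z → (not x → (x → (z → (not y → y)))))))): 0.19 ≤ 1, so result = 1
(y → (x → (not x → (x → (z → (not x → (x → (z → (not y → y))))))))): 0.53 ≤ 1, so result = 1
(y → (y → (x → (not x → (x → (z → (not x → (x → (z → (not y → y)))))))))): 0.53 ≤ 1, so result = 1
(x → (y → (y → (x → (not x → (x → (z → (not x → (x → (z → (not y → y))))))))))): 0.19 ≤ 1, so result = 1
(z → (x → (y → (y → (x → (not x → (x → (z → (not x → (x → (z → (not y → y)))))))))))): 0.04 ≤ 1, so result = 1
(x → (z → (x → (y → (y → (x → (not x → (x → (z → (not x → (x → (z → (not y → y))))))))))))): 0.19 ≤ 1, so result = 1
(y → (x → (z → (x → (y → (y → (x → (not x → (x → (z → (not x → (x → (z → (not y → y)))))))))))))): 0.53 ≤ 1, so result = 1
(z → (y → (x → (z → (x → (y → (y → (x → (not x → (x → (z → (not x → (x → (z → (not y → y))))))))))))))): 0.04 ≤ 1, so result = 1
(y → (z → (y → (x → (z → (x → (y → (y → (x → (not x → (x → (z → (not x → (x → (z → (not y → y)))))))))))))))): 0.53 ≤ 1, so result = 1
(not z → (y → (z → (y → (x → (z → (x → (y → (y → (x → (not x → (x → (z → (not x → (x → (z → (not y → y))))))))))))))))): 0 ≤ 1, so result = 1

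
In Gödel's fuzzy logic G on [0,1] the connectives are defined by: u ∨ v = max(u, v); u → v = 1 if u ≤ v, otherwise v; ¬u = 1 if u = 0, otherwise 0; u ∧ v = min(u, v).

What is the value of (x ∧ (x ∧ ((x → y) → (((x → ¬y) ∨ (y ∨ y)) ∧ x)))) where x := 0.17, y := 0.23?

0.17

(x → y): 0.17 ≤ 0.23, so result = 1
¬y: Gödel ¬ of 0.23 = 0 (operand ≠ 0)
(x → ¬y): 0.17 > 0, so result = 0
(y ∨ y) = max(0.23, 0.23) = 0.23
((x → ¬y) ∨ (y ∨ y)) = max(0, 0.23) = 0.23
(((x → ¬y) ∨ (y ∨ y)) ∧ x) = min(0.23, 0.17) = 0.17
((x → y) → (((x → ¬y) ∨ (y ∨ y)) ∧ x)): 1 > 0.17, so result = 0.17
(x ∧ ((x → y) → (((x → ¬y) ∨ (y ∨ y)) ∧ x))) = min(0.17, 0.17) = 0.17
(x ∧ (x ∧ ((x → y) → (((x → ¬y) ∨ (y ∨ y)) ∧ x)))) = min(0.17, 0.17) = 0.17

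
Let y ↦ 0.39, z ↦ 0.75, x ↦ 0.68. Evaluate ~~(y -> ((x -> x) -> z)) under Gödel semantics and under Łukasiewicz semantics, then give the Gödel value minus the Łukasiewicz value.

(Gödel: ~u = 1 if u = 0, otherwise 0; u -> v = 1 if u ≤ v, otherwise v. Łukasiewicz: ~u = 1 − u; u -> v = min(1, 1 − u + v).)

Gödel evaluation:
  (x -> x): 0.68 ≤ 0.68, so result = 1
  ((x -> x) -> z): 1 > 0.75, so result = 0.75
  (y -> ((x -> x) -> z)): 0.39 ≤ 0.75, so result = 1
  ~(y -> ((x -> x) -> z)): Gödel ¬ of 1 = 0 (operand ≠ 0)
  ~~(y -> ((x -> x) -> z)): Gödel ¬ of 0 = 1 (operand is 0)
  Gödel value = 1
Łukasiewicz evaluation:
  (x -> x): min(1, 1 − 0.68 + 0.68) = 1
  ((x -> x) -> z): min(1, 1 − 1 + 0.75) = 0.75
  (y -> ((x -> x) -> z)): min(1, 1 − 0.39 + 0.75) = 1
  ~(y -> ((x -> x) -> z)): Łukasiewicz ¬ gives 1 − 1 = 0
  ~~(y -> ((x -> x) -> z)): Łukasiewicz ¬ gives 1 − 0 = 1
  Łukasiewicz value = 1
Difference: 1 − 1 = 0.00

0.00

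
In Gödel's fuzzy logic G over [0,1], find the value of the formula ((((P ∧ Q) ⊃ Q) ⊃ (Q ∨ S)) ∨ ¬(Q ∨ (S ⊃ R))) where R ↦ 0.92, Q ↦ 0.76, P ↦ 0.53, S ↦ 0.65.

(P ∧ Q) = min(0.53, 0.76) = 0.53
((P ∧ Q) ⊃ Q): 0.53 ≤ 0.76, so result = 1
(Q ∨ S) = max(0.76, 0.65) = 0.76
(((P ∧ Q) ⊃ Q) ⊃ (Q ∨ S)): 1 > 0.76, so result = 0.76
(S ⊃ R): 0.65 ≤ 0.92, so result = 1
(Q ∨ (S ⊃ R)) = max(0.76, 1) = 1
¬(Q ∨ (S ⊃ R)): Gödel ¬ of 1 = 0 (operand ≠ 0)
((((P ∧ Q) ⊃ Q) ⊃ (Q ∨ S)) ∨ ¬(Q ∨ (S ⊃ R))) = max(0.76, 0) = 0.76

0.76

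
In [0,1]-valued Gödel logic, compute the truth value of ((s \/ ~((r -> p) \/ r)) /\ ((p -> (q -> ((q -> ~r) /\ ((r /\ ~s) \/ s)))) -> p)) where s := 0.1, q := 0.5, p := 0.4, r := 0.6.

0.10

(r -> p): 0.6 > 0.4, so result = 0.4
((r -> p) \/ r) = max(0.4, 0.6) = 0.6
~((r -> p) \/ r): Gödel ¬ of 0.6 = 0 (operand ≠ 0)
(s \/ ~((r -> p) \/ r)) = max(0.1, 0) = 0.1
~r: Gödel ¬ of 0.6 = 0 (operand ≠ 0)
(q -> ~r): 0.5 > 0, so result = 0
~s: Gödel ¬ of 0.1 = 0 (operand ≠ 0)
(r /\ ~s) = min(0.6, 0) = 0
((r /\ ~s) \/ s) = max(0, 0.1) = 0.1
((q -> ~r) /\ ((r /\ ~s) \/ s)) = min(0, 0.1) = 0
(q -> ((q -> ~r) /\ ((r /\ ~s) \/ s))): 0.5 > 0, so result = 0
(p -> (q -> ((q -> ~r) /\ ((r /\ ~s) \/ s)))): 0.4 > 0, so result = 0
((p -> (q -> ((q -> ~r) /\ ((r /\ ~s) \/ s)))) -> p): 0 ≤ 0.4, so result = 1
((s \/ ~((r -> p) \/ r)) /\ ((p -> (q -> ((q -> ~r) /\ ((r /\ ~s) \/ s)))) -> p)) = min(0.1, 1) = 0.1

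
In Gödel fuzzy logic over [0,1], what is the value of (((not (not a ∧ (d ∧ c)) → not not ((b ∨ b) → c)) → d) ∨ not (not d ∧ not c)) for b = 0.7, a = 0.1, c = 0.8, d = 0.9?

not a: Gödel ¬ of 0.1 = 0 (operand ≠ 0)
(d ∧ c) = min(0.9, 0.8) = 0.8
(not a ∧ (d ∧ c)) = min(0, 0.8) = 0
not (not a ∧ (d ∧ c)): Gödel ¬ of 0 = 1 (operand is 0)
(b ∨ b) = max(0.7, 0.7) = 0.7
((b ∨ b) → c): 0.7 ≤ 0.8, so result = 1
not ((b ∨ b) → c): Gödel ¬ of 1 = 0 (operand ≠ 0)
not not ((b ∨ b) → c): Gödel ¬ of 0 = 1 (operand is 0)
(not (not a ∧ (d ∧ c)) → not not ((b ∨ b) → c)): 1 ≤ 1, so result = 1
((not (not a ∧ (d ∧ c)) → not not ((b ∨ b) → c)) → d): 1 > 0.9, so result = 0.9
not d: Gödel ¬ of 0.9 = 0 (operand ≠ 0)
not c: Gödel ¬ of 0.8 = 0 (operand ≠ 0)
(not d ∧ not c) = min(0, 0) = 0
not (not d ∧ not c): Gödel ¬ of 0 = 1 (operand is 0)
(((not (not a ∧ (d ∧ c)) → not not ((b ∨ b) → c)) → d) ∨ not (not d ∧ not c)) = max(0.9, 1) = 1

1.00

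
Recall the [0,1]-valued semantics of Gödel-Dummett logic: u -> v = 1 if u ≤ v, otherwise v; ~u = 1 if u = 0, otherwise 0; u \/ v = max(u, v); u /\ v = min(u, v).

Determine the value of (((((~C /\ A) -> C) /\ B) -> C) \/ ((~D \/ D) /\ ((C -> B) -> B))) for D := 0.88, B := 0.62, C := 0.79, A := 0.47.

1.00

~C: Gödel ¬ of 0.79 = 0 (operand ≠ 0)
(~C /\ A) = min(0, 0.47) = 0
((~C /\ A) -> C): 0 ≤ 0.79, so result = 1
(((~C /\ A) -> C) /\ B) = min(1, 0.62) = 0.62
((((~C /\ A) -> C) /\ B) -> C): 0.62 ≤ 0.79, so result = 1
~D: Gödel ¬ of 0.88 = 0 (operand ≠ 0)
(~D \/ D) = max(0, 0.88) = 0.88
(C -> B): 0.79 > 0.62, so result = 0.62
((C -> B) -> B): 0.62 ≤ 0.62, so result = 1
((~D \/ D) /\ ((C -> B) -> B)) = min(0.88, 1) = 0.88
(((((~C /\ A) -> C) /\ B) -> C) \/ ((~D \/ D) /\ ((C -> B) -> B))) = max(1, 0.88) = 1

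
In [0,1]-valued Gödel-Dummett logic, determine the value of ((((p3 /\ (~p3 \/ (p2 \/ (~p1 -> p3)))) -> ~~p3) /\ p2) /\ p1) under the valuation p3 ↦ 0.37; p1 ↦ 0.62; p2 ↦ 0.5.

~p3: Gödel ¬ of 0.37 = 0 (operand ≠ 0)
~p1: Gödel ¬ of 0.62 = 0 (operand ≠ 0)
(~p1 -> p3): 0 ≤ 0.37, so result = 1
(p2 \/ (~p1 -> p3)) = max(0.5, 1) = 1
(~p3 \/ (p2 \/ (~p1 -> p3))) = max(0, 1) = 1
(p3 /\ (~p3 \/ (p2 \/ (~p1 -> p3)))) = min(0.37, 1) = 0.37
~p3: Gödel ¬ of 0.37 = 0 (operand ≠ 0)
~~p3: Gödel ¬ of 0 = 1 (operand is 0)
((p3 /\ (~p3 \/ (p2 \/ (~p1 -> p3)))) -> ~~p3): 0.37 ≤ 1, so result = 1
(((p3 /\ (~p3 \/ (p2 \/ (~p1 -> p3)))) -> ~~p3) /\ p2) = min(1, 0.5) = 0.5
((((p3 /\ (~p3 \/ (p2 \/ (~p1 -> p3)))) -> ~~p3) /\ p2) /\ p1) = min(0.5, 0.62) = 0.5

0.50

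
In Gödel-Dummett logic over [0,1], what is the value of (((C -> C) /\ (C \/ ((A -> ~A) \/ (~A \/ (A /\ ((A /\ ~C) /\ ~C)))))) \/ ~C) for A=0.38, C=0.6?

(C -> C): 0.6 ≤ 0.6, so result = 1
~A: Gödel ¬ of 0.38 = 0 (operand ≠ 0)
(A -> ~A): 0.38 > 0, so result = 0
~A: Gödel ¬ of 0.38 = 0 (operand ≠ 0)
~C: Gödel ¬ of 0.6 = 0 (operand ≠ 0)
(A /\ ~C) = min(0.38, 0) = 0
~C: Gödel ¬ of 0.6 = 0 (operand ≠ 0)
((A /\ ~C) /\ ~C) = min(0, 0) = 0
(A /\ ((A /\ ~C) /\ ~C)) = min(0.38, 0) = 0
(~A \/ (A /\ ((A /\ ~C) /\ ~C))) = max(0, 0) = 0
((A -> ~A) \/ (~A \/ (A /\ ((A /\ ~C) /\ ~C)))) = max(0, 0) = 0
(C \/ ((A -> ~A) \/ (~A \/ (A /\ ((A /\ ~C) /\ ~C))))) = max(0.6, 0) = 0.6
((C -> C) /\ (C \/ ((A -> ~A) \/ (~A \/ (A /\ ((A /\ ~C) /\ ~C)))))) = min(1, 0.6) = 0.6
~C: Gödel ¬ of 0.6 = 0 (operand ≠ 0)
(((C -> C) /\ (C \/ ((A -> ~A) \/ (~A \/ (A /\ ((A /\ ~C) /\ ~C)))))) \/ ~C) = max(0.6, 0) = 0.6

0.60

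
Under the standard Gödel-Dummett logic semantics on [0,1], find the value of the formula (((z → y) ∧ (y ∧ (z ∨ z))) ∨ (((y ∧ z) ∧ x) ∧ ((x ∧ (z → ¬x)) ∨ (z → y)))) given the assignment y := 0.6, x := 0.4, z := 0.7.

(z → y): 0.7 > 0.6, so result = 0.6
(z ∨ z) = max(0.7, 0.7) = 0.7
(y ∧ (z ∨ z)) = min(0.6, 0.7) = 0.6
((z → y) ∧ (y ∧ (z ∨ z))) = min(0.6, 0.6) = 0.6
(y ∧ z) = min(0.6, 0.7) = 0.6
((y ∧ z) ∧ x) = min(0.6, 0.4) = 0.4
¬x: Gödel ¬ of 0.4 = 0 (operand ≠ 0)
(z → ¬x): 0.7 > 0, so result = 0
(x ∧ (z → ¬x)) = min(0.4, 0) = 0
(z → y): 0.7 > 0.6, so result = 0.6
((x ∧ (z → ¬x)) ∨ (z → y)) = max(0, 0.6) = 0.6
(((y ∧ z) ∧ x) ∧ ((x ∧ (z → ¬x)) ∨ (z → y))) = min(0.4, 0.6) = 0.4
(((z → y) ∧ (y ∧ (z ∨ z))) ∨ (((y ∧ z) ∧ x) ∧ ((x ∧ (z → ¬x)) ∨ (z → y)))) = max(0.6, 0.4) = 0.6

0.60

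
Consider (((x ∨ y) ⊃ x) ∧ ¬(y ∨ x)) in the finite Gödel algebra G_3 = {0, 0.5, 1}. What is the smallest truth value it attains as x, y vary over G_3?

0.00

The minimum is attained at x = 0, y = 0.5:
  (x ∨ y) = max(0, 0.5) = 0.5
  ((x ∨ y) ⊃ x): 0.5 > 0, so result = 0
  (y ∨ x) = max(0.5, 0) = 0.5
  ¬(y ∨ x): Gödel ¬ of 0.5 = 0 (operand ≠ 0)
  (((x ∨ y) ⊃ x) ∧ ¬(y ∨ x)) = min(0, 0) = 0
Checking all 9 assignments confirms none give a value below 0.00.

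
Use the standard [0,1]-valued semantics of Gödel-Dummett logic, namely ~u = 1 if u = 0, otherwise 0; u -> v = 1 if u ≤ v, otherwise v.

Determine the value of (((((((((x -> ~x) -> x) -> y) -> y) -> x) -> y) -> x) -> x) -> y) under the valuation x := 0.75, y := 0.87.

0.87

~x: Gödel ¬ of 0.75 = 0 (operand ≠ 0)
(x -> ~x): 0.75 > 0, so result = 0
((x -> ~x) -> x): 0 ≤ 0.75, so result = 1
(((x -> ~x) -> x) -> y): 1 > 0.87, so result = 0.87
((((x -> ~x) -> x) -> y) -> y): 0.87 ≤ 0.87, so result = 1
(((((x -> ~x) -> x) -> y) -> y) -> x): 1 > 0.75, so result = 0.75
((((((x -> ~x) -> x) -> y) -> y) -> x) -> y): 0.75 ≤ 0.87, so result = 1
(((((((x -> ~x) -> x) -> y) -> y) -> x) -> y) -> x): 1 > 0.75, so result = 0.75
((((((((x -> ~x) -> x) -> y) -> y) -> x) -> y) -> x) -> x): 0.75 ≤ 0.75, so result = 1
(((((((((x -> ~x) -> x) -> y) -> y) -> x) -> y) -> x) -> x) -> y): 1 > 0.87, so result = 0.87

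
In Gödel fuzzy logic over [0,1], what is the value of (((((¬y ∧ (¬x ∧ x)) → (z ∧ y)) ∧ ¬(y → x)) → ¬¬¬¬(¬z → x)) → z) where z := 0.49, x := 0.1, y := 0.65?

¬y: Gödel ¬ of 0.65 = 0 (operand ≠ 0)
¬x: Gödel ¬ of 0.1 = 0 (operand ≠ 0)
(¬x ∧ x) = min(0, 0.1) = 0
(¬y ∧ (¬x ∧ x)) = min(0, 0) = 0
(z ∧ y) = min(0.49, 0.65) = 0.49
((¬y ∧ (¬x ∧ x)) → (z ∧ y)): 0 ≤ 0.49, so result = 1
(y → x): 0.65 > 0.1, so result = 0.1
¬(y → x): Gödel ¬ of 0.1 = 0 (operand ≠ 0)
(((¬y ∧ (¬x ∧ x)) → (z ∧ y)) ∧ ¬(y → x)) = min(1, 0) = 0
¬z: Gödel ¬ of 0.49 = 0 (operand ≠ 0)
(¬z → x): 0 ≤ 0.1, so result = 1
¬(¬z → x): Gödel ¬ of 1 = 0 (operand ≠ 0)
¬¬(¬z → x): Gödel ¬ of 0 = 1 (operand is 0)
¬¬¬(¬z → x): Gödel ¬ of 1 = 0 (operand ≠ 0)
¬¬¬¬(¬z → x): Gödel ¬ of 0 = 1 (operand is 0)
((((¬y ∧ (¬x ∧ x)) → (z ∧ y)) ∧ ¬(y → x)) → ¬¬¬¬(¬z → x)): 0 ≤ 1, so result = 1
(((((¬y ∧ (¬x ∧ x)) → (z ∧ y)) ∧ ¬(y → x)) → ¬¬¬¬(¬z → x)) → z): 1 > 0.49, so result = 0.49

0.49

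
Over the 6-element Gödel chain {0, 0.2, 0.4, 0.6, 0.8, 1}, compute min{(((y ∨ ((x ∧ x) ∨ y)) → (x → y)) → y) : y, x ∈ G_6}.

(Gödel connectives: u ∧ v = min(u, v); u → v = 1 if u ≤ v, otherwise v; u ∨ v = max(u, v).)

The minimum is attained at y = 0, x = 0:
  (x ∧ x) = min(0, 0) = 0
  ((x ∧ x) ∨ y) = max(0, 0) = 0
  (y ∨ ((x ∧ x) ∨ y)) = max(0, 0) = 0
  (x → y): 0 ≤ 0, so result = 1
  ((y ∨ ((x ∧ x) ∨ y)) → (x → y)): 0 ≤ 1, so result = 1
  (((y ∨ ((x ∧ x) ∨ y)) → (x → y)) → y): 1 > 0, so result = 0
Checking all 36 assignments confirms none give a value below 0.00.

0.00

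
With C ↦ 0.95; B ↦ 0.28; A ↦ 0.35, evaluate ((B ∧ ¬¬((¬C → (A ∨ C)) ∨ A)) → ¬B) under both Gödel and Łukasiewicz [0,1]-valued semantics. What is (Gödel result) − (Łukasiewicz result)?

-1.00

Gödel evaluation:
  ¬C: Gödel ¬ of 0.95 = 0 (operand ≠ 0)
  (A ∨ C) = max(0.35, 0.95) = 0.95
  (¬C → (A ∨ C)): 0 ≤ 0.95, so result = 1
  ((¬C → (A ∨ C)) ∨ A) = max(1, 0.35) = 1
  ¬((¬C → (A ∨ C)) ∨ A): Gödel ¬ of 1 = 0 (operand ≠ 0)
  ¬¬((¬C → (A ∨ C)) ∨ A): Gödel ¬ of 0 = 1 (operand is 0)
  (B ∧ ¬¬((¬C → (A ∨ C)) ∨ A)) = min(0.28, 1) = 0.28
  ¬B: Gödel ¬ of 0.28 = 0 (operand ≠ 0)
  ((B ∧ ¬¬((¬C → (A ∨ C)) ∨ A)) → ¬B): 0.28 > 0, so result = 0
  Gödel value = 0
Łukasiewicz evaluation:
  ¬C: Łukasiewicz ¬ gives 1 − 0.95 = 0.05
  (A ∨ C) = max(0.35, 0.95) = 0.95
  (¬C → (A ∨ C)): min(1, 1 − 0.05 + 0.95) = 1
  ((¬C → (A ∨ C)) ∨ A) = max(1, 0.35) = 1
  ¬((¬C → (A ∨ C)) ∨ A): Łukasiewicz ¬ gives 1 − 1 = 0
  ¬¬((¬C → (A ∨ C)) ∨ A): Łukasiewicz ¬ gives 1 − 0 = 1
  (B ∧ ¬¬((¬C → (A ∨ C)) ∨ A)) = min(0.28, 1) = 0.28
  ¬B: Łukasiewicz ¬ gives 1 − 0.28 = 0.72
  ((B ∧ ¬¬((¬C → (A ∨ C)) ∨ A)) → ¬B): min(1, 1 − 0.28 + 0.72) = 1
  Łukasiewicz value = 1
Difference: 0 − 1 = -1.00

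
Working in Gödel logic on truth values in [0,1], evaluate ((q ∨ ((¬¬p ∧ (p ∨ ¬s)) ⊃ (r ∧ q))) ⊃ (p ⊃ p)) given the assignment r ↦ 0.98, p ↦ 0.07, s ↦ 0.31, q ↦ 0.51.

1.00

¬p: Gödel ¬ of 0.07 = 0 (operand ≠ 0)
¬¬p: Gödel ¬ of 0 = 1 (operand is 0)
¬s: Gödel ¬ of 0.31 = 0 (operand ≠ 0)
(p ∨ ¬s) = max(0.07, 0) = 0.07
(¬¬p ∧ (p ∨ ¬s)) = min(1, 0.07) = 0.07
(r ∧ q) = min(0.98, 0.51) = 0.51
((¬¬p ∧ (p ∨ ¬s)) ⊃ (r ∧ q)): 0.07 ≤ 0.51, so result = 1
(q ∨ ((¬¬p ∧ (p ∨ ¬s)) ⊃ (r ∧ q))) = max(0.51, 1) = 1
(p ⊃ p): 0.07 ≤ 0.07, so result = 1
((q ∨ ((¬¬p ∧ (p ∨ ¬s)) ⊃ (r ∧ q))) ⊃ (p ⊃ p)): 1 ≤ 1, so result = 1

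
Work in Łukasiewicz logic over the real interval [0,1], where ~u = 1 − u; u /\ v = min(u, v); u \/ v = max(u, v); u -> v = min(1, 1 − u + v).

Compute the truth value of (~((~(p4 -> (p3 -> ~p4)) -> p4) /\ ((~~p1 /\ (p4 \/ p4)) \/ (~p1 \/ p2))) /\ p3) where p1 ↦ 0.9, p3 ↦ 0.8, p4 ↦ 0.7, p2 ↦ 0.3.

0.30

~p4: Łukasiewicz ¬ gives 1 − 0.7 = 0.3
(p3 -> ~p4): min(1, 1 − 0.8 + 0.3) = 0.5
(p4 -> (p3 -> ~p4)): min(1, 1 − 0.7 + 0.5) = 0.8
~(p4 -> (p3 -> ~p4)): Łukasiewicz ¬ gives 1 − 0.8 = 0.2
(~(p4 -> (p3 -> ~p4)) -> p4): min(1, 1 − 0.2 + 0.7) = 1
~p1: Łukasiewicz ¬ gives 1 − 0.9 = 0.1
~~p1: Łukasiewicz ¬ gives 1 − 0.1 = 0.9
(p4 \/ p4) = max(0.7, 0.7) = 0.7
(~~p1 /\ (p4 \/ p4)) = min(0.9, 0.7) = 0.7
~p1: Łukasiewicz ¬ gives 1 − 0.9 = 0.1
(~p1 \/ p2) = max(0.1, 0.3) = 0.3
((~~p1 /\ (p4 \/ p4)) \/ (~p1 \/ p2)) = max(0.7, 0.3) = 0.7
((~(p4 -> (p3 -> ~p4)) -> p4) /\ ((~~p1 /\ (p4 \/ p4)) \/ (~p1 \/ p2))) = min(1, 0.7) = 0.7
~((~(p4 -> (p3 -> ~p4)) -> p4) /\ ((~~p1 /\ (p4 \/ p4)) \/ (~p1 \/ p2))): Łukasiewicz ¬ gives 1 − 0.7 = 0.3
(~((~(p4 -> (p3 -> ~p4)) -> p4) /\ ((~~p1 /\ (p4 \/ p4)) \/ (~p1 \/ p2))) /\ p3) = min(0.3, 0.8) = 0.3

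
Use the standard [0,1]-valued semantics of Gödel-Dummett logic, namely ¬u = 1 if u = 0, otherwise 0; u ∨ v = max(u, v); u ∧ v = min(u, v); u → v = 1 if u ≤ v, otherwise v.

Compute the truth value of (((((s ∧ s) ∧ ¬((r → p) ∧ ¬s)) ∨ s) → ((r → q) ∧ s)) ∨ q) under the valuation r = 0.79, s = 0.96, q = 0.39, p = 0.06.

0.39

(s ∧ s) = min(0.96, 0.96) = 0.96
(r → p): 0.79 > 0.06, so result = 0.06
¬s: Gödel ¬ of 0.96 = 0 (operand ≠ 0)
((r → p) ∧ ¬s) = min(0.06, 0) = 0
¬((r → p) ∧ ¬s): Gödel ¬ of 0 = 1 (operand is 0)
((s ∧ s) ∧ ¬((r → p) ∧ ¬s)) = min(0.96, 1) = 0.96
(((s ∧ s) ∧ ¬((r → p) ∧ ¬s)) ∨ s) = max(0.96, 0.96) = 0.96
(r → q): 0.79 > 0.39, so result = 0.39
((r → q) ∧ s) = min(0.39, 0.96) = 0.39
((((s ∧ s) ∧ ¬((r → p) ∧ ¬s)) ∨ s) → ((r → q) ∧ s)): 0.96 > 0.39, so result = 0.39
(((((s ∧ s) ∧ ¬((r → p) ∧ ¬s)) ∨ s) → ((r → q) ∧ s)) ∨ q) = max(0.39, 0.39) = 0.39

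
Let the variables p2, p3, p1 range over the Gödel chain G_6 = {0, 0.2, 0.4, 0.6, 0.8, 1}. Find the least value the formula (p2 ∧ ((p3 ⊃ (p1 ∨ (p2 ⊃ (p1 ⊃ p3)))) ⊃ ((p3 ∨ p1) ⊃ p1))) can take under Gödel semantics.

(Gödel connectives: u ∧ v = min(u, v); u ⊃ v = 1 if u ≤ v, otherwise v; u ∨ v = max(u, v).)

0.00

The minimum is attained at p2 = 0, p3 = 0, p1 = 0:
  (p1 ⊃ p3): 0 ≤ 0, so result = 1
  (p2 ⊃ (p1 ⊃ p3)): 0 ≤ 1, so result = 1
  (p1 ∨ (p2 ⊃ (p1 ⊃ p3))) = max(0, 1) = 1
  (p3 ⊃ (p1 ∨ (p2 ⊃ (p1 ⊃ p3)))): 0 ≤ 1, so result = 1
  (p3 ∨ p1) = max(0, 0) = 0
  ((p3 ∨ p1) ⊃ p1): 0 ≤ 0, so result = 1
  ((p3 ⊃ (p1 ∨ (p2 ⊃ (p1 ⊃ p3)))) ⊃ ((p3 ∨ p1) ⊃ p1)): 1 ≤ 1, so result = 1
  (p2 ∧ ((p3 ⊃ (p1 ∨ (p2 ⊃ (p1 ⊃ p3)))) ⊃ ((p3 ∨ p1) ⊃ p1))) = min(0, 1) = 0
Checking all 216 assignments confirms none give a value below 0.00.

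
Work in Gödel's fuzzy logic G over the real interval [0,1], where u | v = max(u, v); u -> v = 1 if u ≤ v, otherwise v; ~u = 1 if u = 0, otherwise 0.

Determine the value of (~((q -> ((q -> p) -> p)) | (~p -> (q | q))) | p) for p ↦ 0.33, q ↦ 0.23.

0.33

(q -> p): 0.23 ≤ 0.33, so result = 1
((q -> p) -> p): 1 > 0.33, so result = 0.33
(q -> ((q -> p) -> p)): 0.23 ≤ 0.33, so result = 1
~p: Gödel ¬ of 0.33 = 0 (operand ≠ 0)
(q | q) = max(0.23, 0.23) = 0.23
(~p -> (q | q)): 0 ≤ 0.23, so result = 1
((q -> ((q -> p) -> p)) | (~p -> (q | q))) = max(1, 1) = 1
~((q -> ((q -> p) -> p)) | (~p -> (q | q))): Gödel ¬ of 1 = 0 (operand ≠ 0)
(~((q -> ((q -> p) -> p)) | (~p -> (q | q))) | p) = max(0, 0.33) = 0.33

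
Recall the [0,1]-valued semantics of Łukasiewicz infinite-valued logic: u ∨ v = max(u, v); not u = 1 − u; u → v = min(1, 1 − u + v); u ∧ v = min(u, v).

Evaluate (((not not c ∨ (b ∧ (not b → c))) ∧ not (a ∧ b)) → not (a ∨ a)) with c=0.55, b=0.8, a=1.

not c: Łukasiewicz ¬ gives 1 − 0.55 = 0.45
not not c: Łukasiewicz ¬ gives 1 − 0.45 = 0.55
not b: Łukasiewicz ¬ gives 1 − 0.8 = 0.2
(not b → c): min(1, 1 − 0.2 + 0.55) = 1
(b ∧ (not b → c)) = min(0.8, 1) = 0.8
(not not c ∨ (b ∧ (not b → c))) = max(0.55, 0.8) = 0.8
(a ∧ b) = min(1, 0.8) = 0.8
not (a ∧ b): Łukasiewicz ¬ gives 1 − 0.8 = 0.2
((not not c ∨ (b ∧ (not b → c))) ∧ not (a ∧ b)) = min(0.8, 0.2) = 0.2
(a ∨ a) = max(1, 1) = 1
not (a ∨ a): Łukasiewicz ¬ gives 1 − 1 = 0
(((not not c ∨ (b ∧ (not b → c))) ∧ not (a ∧ b)) → not (a ∨ a)): min(1, 1 − 0.2 + 0) = 0.8

0.80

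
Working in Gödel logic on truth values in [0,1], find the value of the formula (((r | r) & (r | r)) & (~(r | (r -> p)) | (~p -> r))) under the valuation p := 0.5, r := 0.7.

0.70

(r | r) = max(0.7, 0.7) = 0.7
(r | r) = max(0.7, 0.7) = 0.7
((r | r) & (r | r)) = min(0.7, 0.7) = 0.7
(r -> p): 0.7 > 0.5, so result = 0.5
(r | (r -> p)) = max(0.7, 0.5) = 0.7
~(r | (r -> p)): Gödel ¬ of 0.7 = 0 (operand ≠ 0)
~p: Gödel ¬ of 0.5 = 0 (operand ≠ 0)
(~p -> r): 0 ≤ 0.7, so result = 1
(~(r | (r -> p)) | (~p -> r)) = max(0, 1) = 1
(((r | r) & (r | r)) & (~(r | (r -> p)) | (~p -> r))) = min(0.7, 1) = 0.7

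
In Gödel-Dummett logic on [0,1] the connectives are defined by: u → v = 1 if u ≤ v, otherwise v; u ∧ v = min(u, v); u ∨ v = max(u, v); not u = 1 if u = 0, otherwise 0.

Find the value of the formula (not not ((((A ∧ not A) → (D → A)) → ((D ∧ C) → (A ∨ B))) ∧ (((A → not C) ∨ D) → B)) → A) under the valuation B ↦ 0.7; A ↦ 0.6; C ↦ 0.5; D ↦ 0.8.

0.60

not A: Gödel ¬ of 0.6 = 0 (operand ≠ 0)
(A ∧ not A) = min(0.6, 0) = 0
(D → A): 0.8 > 0.6, so result = 0.6
((A ∧ not A) → (D → A)): 0 ≤ 0.6, so result = 1
(D ∧ C) = min(0.8, 0.5) = 0.5
(A ∨ B) = max(0.6, 0.7) = 0.7
((D ∧ C) → (A ∨ B)): 0.5 ≤ 0.7, so result = 1
(((A ∧ not A) → (D → A)) → ((D ∧ C) → (A ∨ B))): 1 ≤ 1, so result = 1
not C: Gödel ¬ of 0.5 = 0 (operand ≠ 0)
(A → not C): 0.6 > 0, so result = 0
((A → not C) ∨ D) = max(0, 0.8) = 0.8
(((A → not C) ∨ D) → B): 0.8 > 0.7, so result = 0.7
((((A ∧ not A) → (D → A)) → ((D ∧ C) → (A ∨ B))) ∧ (((A → not C) ∨ D) → B)) = min(1, 0.7) = 0.7
not ((((A ∧ not A) → (D → A)) → ((D ∧ C) → (A ∨ B))) ∧ (((A → not C) ∨ D) → B)): Gödel ¬ of 0.7 = 0 (operand ≠ 0)
not not ((((A ∧ not A) → (D → A)) → ((D ∧ C) → (A ∨ B))) ∧ (((A → not C) ∨ D) → B)): Gödel ¬ of 0 = 1 (operand is 0)
(not not ((((A ∧ not A) → (D → A)) → ((D ∧ C) → (A ∨ B))) ∧ (((A → not C) ∨ D) → B)) → A): 1 > 0.6, so result = 0.6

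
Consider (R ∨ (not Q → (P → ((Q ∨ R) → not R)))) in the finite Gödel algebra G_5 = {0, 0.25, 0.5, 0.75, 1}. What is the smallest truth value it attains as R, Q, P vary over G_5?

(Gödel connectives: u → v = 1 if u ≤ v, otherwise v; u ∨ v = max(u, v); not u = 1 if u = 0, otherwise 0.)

0.25

The minimum is attained at R = 0.25, Q = 0, P = 0.25:
  not Q: Gödel ¬ of 0 = 1 (operand is 0)
  (Q ∨ R) = max(0, 0.25) = 0.25
  not R: Gödel ¬ of 0.25 = 0 (operand ≠ 0)
  ((Q ∨ R) → not R): 0.25 > 0, so result = 0
  (P → ((Q ∨ R) → not R)): 0.25 > 0, so result = 0
  (not Q → (P → ((Q ∨ R) → not R))): 1 > 0, so result = 0
  (R ∨ (not Q → (P → ((Q ∨ R) → not R)))) = max(0.25, 0) = 0.25
Checking all 125 assignments confirms none give a value below 0.25.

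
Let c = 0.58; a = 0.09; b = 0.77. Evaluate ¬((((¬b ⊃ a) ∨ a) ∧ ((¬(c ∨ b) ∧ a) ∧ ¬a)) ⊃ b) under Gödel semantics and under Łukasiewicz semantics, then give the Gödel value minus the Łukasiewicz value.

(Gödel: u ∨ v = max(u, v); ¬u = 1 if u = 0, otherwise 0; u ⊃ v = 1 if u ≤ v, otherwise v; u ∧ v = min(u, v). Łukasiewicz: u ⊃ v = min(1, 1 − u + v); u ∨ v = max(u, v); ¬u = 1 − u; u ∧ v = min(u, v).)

0.00

Gödel evaluation:
  ¬b: Gödel ¬ of 0.77 = 0 (operand ≠ 0)
  (¬b ⊃ a): 0 ≤ 0.09, so result = 1
  ((¬b ⊃ a) ∨ a) = max(1, 0.09) = 1
  (c ∨ b) = max(0.58, 0.77) = 0.77
  ¬(c ∨ b): Gödel ¬ of 0.77 = 0 (operand ≠ 0)
  (¬(c ∨ b) ∧ a) = min(0, 0.09) = 0
  ¬a: Gödel ¬ of 0.09 = 0 (operand ≠ 0)
  ((¬(c ∨ b) ∧ a) ∧ ¬a) = min(0, 0) = 0
  (((¬b ⊃ a) ∨ a) ∧ ((¬(c ∨ b) ∧ a) ∧ ¬a)) = min(1, 0) = 0
  ((((¬b ⊃ a) ∨ a) ∧ ((¬(c ∨ b) ∧ a) ∧ ¬a)) ⊃ b): 0 ≤ 0.77, so result = 1
  ¬((((¬b ⊃ a) ∨ a) ∧ ((¬(c ∨ b) ∧ a) ∧ ¬a)) ⊃ b): Gödel ¬ of 1 = 0 (operand ≠ 0)
  Gödel value = 0
Łukasiewicz evaluation:
  ¬b: Łukasiewicz ¬ gives 1 − 0.77 = 0.23
  (¬b ⊃ a): min(1, 1 − 0.23 + 0.09) = 0.86
  ((¬b ⊃ a) ∨ a) = max(0.86, 0.09) = 0.86
  (c ∨ b) = max(0.58, 0.77) = 0.77
  ¬(c ∨ b): Łukasiewicz ¬ gives 1 − 0.77 = 0.23
  (¬(c ∨ b) ∧ a) = min(0.23, 0.09) = 0.09
  ¬a: Łukasiewicz ¬ gives 1 − 0.09 = 0.91
  ((¬(c ∨ b) ∧ a) ∧ ¬a) = min(0.09, 0.91) = 0.09
  (((¬b ⊃ a) ∨ a) ∧ ((¬(c ∨ b) ∧ a) ∧ ¬a)) = min(0.86, 0.09) = 0.09
  ((((¬b ⊃ a) ∨ a) ∧ ((¬(c ∨ b) ∧ a) ∧ ¬a)) ⊃ b): min(1, 1 − 0.09 + 0.77) = 1
  ¬((((¬b ⊃ a) ∨ a) ∧ ((¬(c ∨ b) ∧ a) ∧ ¬a)) ⊃ b): Łukasiewicz ¬ gives 1 − 1 = 0
  Łukasiewicz value = 0
Difference: 0 − 0 = 0.00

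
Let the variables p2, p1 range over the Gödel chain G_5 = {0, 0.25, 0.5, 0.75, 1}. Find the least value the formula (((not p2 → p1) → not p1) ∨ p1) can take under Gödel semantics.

The minimum is attained at p2 = 0, p1 = 0.25:
  not p2: Gödel ¬ of 0 = 1 (operand is 0)
  (not p2 → p1): 1 > 0.25, so result = 0.25
  not p1: Gödel ¬ of 0.25 = 0 (operand ≠ 0)
  ((not p2 → p1) → not p1): 0.25 > 0, so result = 0
  (((not p2 → p1) → not p1) ∨ p1) = max(0, 0.25) = 0.25
Checking all 25 assignments confirms none give a value below 0.25.

0.25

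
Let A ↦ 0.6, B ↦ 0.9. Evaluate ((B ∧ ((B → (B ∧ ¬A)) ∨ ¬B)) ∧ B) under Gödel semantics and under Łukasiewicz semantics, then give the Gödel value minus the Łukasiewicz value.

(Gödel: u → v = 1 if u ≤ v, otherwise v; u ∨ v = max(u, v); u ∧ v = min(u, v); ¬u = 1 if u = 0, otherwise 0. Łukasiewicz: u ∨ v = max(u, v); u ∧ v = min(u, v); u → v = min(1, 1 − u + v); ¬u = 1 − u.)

-0.50

Gödel evaluation:
  ¬A: Gödel ¬ of 0.6 = 0 (operand ≠ 0)
  (B ∧ ¬A) = min(0.9, 0) = 0
  (B → (B ∧ ¬A)): 0.9 > 0, so result = 0
  ¬B: Gödel ¬ of 0.9 = 0 (operand ≠ 0)
  ((B → (B ∧ ¬A)) ∨ ¬B) = max(0, 0) = 0
  (B ∧ ((B → (B ∧ ¬A)) ∨ ¬B)) = min(0.9, 0) = 0
  ((B ∧ ((B → (B ∧ ¬A)) ∨ ¬B)) ∧ B) = min(0, 0.9) = 0
  Gödel value = 0
Łukasiewicz evaluation:
  ¬A: Łukasiewicz ¬ gives 1 − 0.6 = 0.4
  (B ∧ ¬A) = min(0.9, 0.4) = 0.4
  (B → (B ∧ ¬A)): min(1, 1 − 0.9 + 0.4) = 0.5
  ¬B: Łukasiewicz ¬ gives 1 − 0.9 = 0.1
  ((B → (B ∧ ¬A)) ∨ ¬B) = max(0.5, 0.1) = 0.5
  (B ∧ ((B → (B ∧ ¬A)) ∨ ¬B)) = min(0.9, 0.5) = 0.5
  ((B ∧ ((B → (B ∧ ¬A)) ∨ ¬B)) ∧ B) = min(0.5, 0.9) = 0.5
  Łukasiewicz value = 0.5
Difference: 0 − 0.5 = -0.50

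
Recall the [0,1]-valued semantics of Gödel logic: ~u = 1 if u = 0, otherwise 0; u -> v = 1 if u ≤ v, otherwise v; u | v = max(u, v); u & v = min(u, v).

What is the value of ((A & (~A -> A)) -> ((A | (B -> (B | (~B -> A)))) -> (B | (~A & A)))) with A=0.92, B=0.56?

~A: Gödel ¬ of 0.92 = 0 (operand ≠ 0)
(~A -> A): 0 ≤ 0.92, so result = 1
(A & (~A -> A)) = min(0.92, 1) = 0.92
~B: Gödel ¬ of 0.56 = 0 (operand ≠ 0)
(~B -> A): 0 ≤ 0.92, so result = 1
(B | (~B -> A)) = max(0.56, 1) = 1
(B -> (B | (~B -> A))): 0.56 ≤ 1, so result = 1
(A | (B -> (B | (~B -> A)))) = max(0.92, 1) = 1
~A: Gödel ¬ of 0.92 = 0 (operand ≠ 0)
(~A & A) = min(0, 0.92) = 0
(B | (~A & A)) = max(0.56, 0) = 0.56
((A | (B -> (B | (~B -> A)))) -> (B | (~A & A))): 1 > 0.56, so result = 0.56
((A & (~A -> A)) -> ((A | (B -> (B | (~B -> A)))) -> (B | (~A & A)))): 0.92 > 0.56, so result = 0.56

0.56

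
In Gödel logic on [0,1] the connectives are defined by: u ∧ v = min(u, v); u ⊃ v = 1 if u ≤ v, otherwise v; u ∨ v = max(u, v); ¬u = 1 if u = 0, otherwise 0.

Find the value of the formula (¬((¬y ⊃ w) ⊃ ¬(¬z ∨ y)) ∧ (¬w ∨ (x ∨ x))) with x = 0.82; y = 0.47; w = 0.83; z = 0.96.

0.82

¬y: Gödel ¬ of 0.47 = 0 (operand ≠ 0)
(¬y ⊃ w): 0 ≤ 0.83, so result = 1
¬z: Gödel ¬ of 0.96 = 0 (operand ≠ 0)
(¬z ∨ y) = max(0, 0.47) = 0.47
¬(¬z ∨ y): Gödel ¬ of 0.47 = 0 (operand ≠ 0)
((¬y ⊃ w) ⊃ ¬(¬z ∨ y)): 1 > 0, so result = 0
¬((¬y ⊃ w) ⊃ ¬(¬z ∨ y)): Gödel ¬ of 0 = 1 (operand is 0)
¬w: Gödel ¬ of 0.83 = 0 (operand ≠ 0)
(x ∨ x) = max(0.82, 0.82) = 0.82
(¬w ∨ (x ∨ x)) = max(0, 0.82) = 0.82
(¬((¬y ⊃ w) ⊃ ¬(¬z ∨ y)) ∧ (¬w ∨ (x ∨ x))) = min(1, 0.82) = 0.82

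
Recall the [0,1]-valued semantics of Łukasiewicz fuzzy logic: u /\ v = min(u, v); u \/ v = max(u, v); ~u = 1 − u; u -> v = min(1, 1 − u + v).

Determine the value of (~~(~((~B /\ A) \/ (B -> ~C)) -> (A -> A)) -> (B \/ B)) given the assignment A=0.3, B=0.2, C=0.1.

0.20

~B: Łukasiewicz ¬ gives 1 − 0.2 = 0.8
(~B /\ A) = min(0.8, 0.3) = 0.3
~C: Łukasiewicz ¬ gives 1 − 0.1 = 0.9
(B -> ~C): min(1, 1 − 0.2 + 0.9) = 1
((~B /\ A) \/ (B -> ~C)) = max(0.3, 1) = 1
~((~B /\ A) \/ (B -> ~C)): Łukasiewicz ¬ gives 1 − 1 = 0
(A -> A): min(1, 1 − 0.3 + 0.3) = 1
(~((~B /\ A) \/ (B -> ~C)) -> (A -> A)): min(1, 1 − 0 + 1) = 1
~(~((~B /\ A) \/ (B -> ~C)) -> (A -> A)): Łukasiewicz ¬ gives 1 − 1 = 0
~~(~((~B /\ A) \/ (B -> ~C)) -> (A -> A)): Łukasiewicz ¬ gives 1 − 0 = 1
(B \/ B) = max(0.2, 0.2) = 0.2
(~~(~((~B /\ A) \/ (B -> ~C)) -> (A -> A)) -> (B \/ B)): min(1, 1 − 1 + 0.2) = 0.2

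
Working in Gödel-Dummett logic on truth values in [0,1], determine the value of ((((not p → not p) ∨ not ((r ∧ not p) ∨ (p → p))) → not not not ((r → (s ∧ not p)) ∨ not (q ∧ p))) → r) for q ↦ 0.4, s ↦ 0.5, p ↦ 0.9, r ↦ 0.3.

not p: Gödel ¬ of 0.9 = 0 (operand ≠ 0)
not p: Gödel ¬ of 0.9 = 0 (operand ≠ 0)
(not p → not p): 0 ≤ 0, so result = 1
not p: Gödel ¬ of 0.9 = 0 (operand ≠ 0)
(r ∧ not p) = min(0.3, 0) = 0
(p → p): 0.9 ≤ 0.9, so result = 1
((r ∧ not p) ∨ (p → p)) = max(0, 1) = 1
not ((r ∧ not p) ∨ (p → p)): Gödel ¬ of 1 = 0 (operand ≠ 0)
((not p → not p) ∨ not ((r ∧ not p) ∨ (p → p))) = max(1, 0) = 1
not p: Gödel ¬ of 0.9 = 0 (operand ≠ 0)
(s ∧ not p) = min(0.5, 0) = 0
(r → (s ∧ not p)): 0.3 > 0, so result = 0
(q ∧ p) = min(0.4, 0.9) = 0.4
not (q ∧ p): Gödel ¬ of 0.4 = 0 (operand ≠ 0)
((r → (s ∧ not p)) ∨ not (q ∧ p)) = max(0, 0) = 0
not ((r → (s ∧ not p)) ∨ not (q ∧ p)): Gödel ¬ of 0 = 1 (operand is 0)
not not ((r → (s ∧ not p)) ∨ not (q ∧ p)): Gödel ¬ of 1 = 0 (operand ≠ 0)
not not not ((r → (s ∧ not p)) ∨ not (q ∧ p)): Gödel ¬ of 0 = 1 (operand is 0)
(((not p → not p) ∨ not ((r ∧ not p) ∨ (p → p))) → not not not ((r → (s ∧ not p)) ∨ not (q ∧ p))): 1 ≤ 1, so result = 1
((((not p → not p) ∨ not ((r ∧ not p) ∨ (p → p))) → not not not ((r → (s ∧ not p)) ∨ not (q ∧ p))) → r): 1 > 0.3, so result = 0.3

0.30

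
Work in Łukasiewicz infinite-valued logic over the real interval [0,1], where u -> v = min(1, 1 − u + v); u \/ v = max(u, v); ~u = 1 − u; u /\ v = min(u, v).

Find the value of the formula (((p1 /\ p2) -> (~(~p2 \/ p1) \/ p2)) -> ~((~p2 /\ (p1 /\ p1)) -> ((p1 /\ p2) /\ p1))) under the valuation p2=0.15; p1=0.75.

0.60

(p1 /\ p2) = min(0.75, 0.15) = 0.15
~p2: Łukasiewicz ¬ gives 1 − 0.15 = 0.85
(~p2 \/ p1) = max(0.85, 0.75) = 0.85
~(~p2 \/ p1): Łukasiewicz ¬ gives 1 − 0.85 = 0.15
(~(~p2 \/ p1) \/ p2) = max(0.15, 0.15) = 0.15
((p1 /\ p2) -> (~(~p2 \/ p1) \/ p2)): min(1, 1 − 0.15 + 0.15) = 1
~p2: Łukasiewicz ¬ gives 1 − 0.15 = 0.85
(p1 /\ p1) = min(0.75, 0.75) = 0.75
(~p2 /\ (p1 /\ p1)) = min(0.85, 0.75) = 0.75
(p1 /\ p2) = min(0.75, 0.15) = 0.15
((p1 /\ p2) /\ p1) = min(0.15, 0.75) = 0.15
((~p2 /\ (p1 /\ p1)) -> ((p1 /\ p2) /\ p1)): min(1, 1 − 0.75 + 0.15) = 0.4
~((~p2 /\ (p1 /\ p1)) -> ((p1 /\ p2) /\ p1)): Łukasiewicz ¬ gives 1 − 0.4 = 0.6
(((p1 /\ p2) -> (~(~p2 \/ p1) \/ p2)) -> ~((~p2 /\ (p1 /\ p1)) -> ((p1 /\ p2) /\ p1))): min(1, 1 − 1 + 0.6) = 0.6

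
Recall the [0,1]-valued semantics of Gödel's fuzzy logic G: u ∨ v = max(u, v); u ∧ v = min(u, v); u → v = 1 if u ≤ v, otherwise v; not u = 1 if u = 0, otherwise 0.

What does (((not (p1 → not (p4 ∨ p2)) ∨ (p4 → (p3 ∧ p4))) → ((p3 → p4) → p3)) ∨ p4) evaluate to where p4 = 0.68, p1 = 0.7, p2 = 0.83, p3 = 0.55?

(p4 ∨ p2) = max(0.68, 0.83) = 0.83
not (p4 ∨ p2): Gödel ¬ of 0.83 = 0 (operand ≠ 0)
(p1 → not (p4 ∨ p2)): 0.7 > 0, so result = 0
not (p1 → not (p4 ∨ p2)): Gödel ¬ of 0 = 1 (operand is 0)
(p3 ∧ p4) = min(0.55, 0.68) = 0.55
(p4 → (p3 ∧ p4)): 0.68 > 0.55, so result = 0.55
(not (p1 → not (p4 ∨ p2)) ∨ (p4 → (p3 ∧ p4))) = max(1, 0.55) = 1
(p3 → p4): 0.55 ≤ 0.68, so result = 1
((p3 → p4) → p3): 1 > 0.55, so result = 0.55
((not (p1 → not (p4 ∨ p2)) ∨ (p4 → (p3 ∧ p4))) → ((p3 → p4) → p3)): 1 > 0.55, so result = 0.55
(((not (p1 → not (p4 ∨ p2)) ∨ (p4 → (p3 ∧ p4))) → ((p3 → p4) → p3)) ∨ p4) = max(0.55, 0.68) = 0.68

0.68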